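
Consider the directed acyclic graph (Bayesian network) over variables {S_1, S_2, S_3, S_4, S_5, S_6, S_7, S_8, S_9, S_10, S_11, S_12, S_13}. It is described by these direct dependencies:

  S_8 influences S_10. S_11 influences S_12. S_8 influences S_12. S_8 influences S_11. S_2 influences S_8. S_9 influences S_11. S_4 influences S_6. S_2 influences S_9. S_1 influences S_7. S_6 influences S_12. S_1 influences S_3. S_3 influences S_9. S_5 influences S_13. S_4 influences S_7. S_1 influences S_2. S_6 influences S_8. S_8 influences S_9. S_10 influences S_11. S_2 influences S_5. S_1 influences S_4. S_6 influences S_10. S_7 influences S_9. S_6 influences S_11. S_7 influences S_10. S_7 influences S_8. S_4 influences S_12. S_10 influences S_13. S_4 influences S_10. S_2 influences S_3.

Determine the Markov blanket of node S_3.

Recall MB(v) = parents ∪ children ∪ spouses, where spouses are the other parents of v's children.
S_3 has child S_9.
Parents of S_3: S_1, S_2.
For each child, the remaining parents (spouses of S_3):
  S_9 also has parents S_2, S_7, S_8.
Union: {S_1, S_2} ∪ {S_9} ∪ {S_2, S_7, S_8} = {S_1, S_2, S_7, S_8, S_9}.

{S_1, S_2, S_7, S_8, S_9}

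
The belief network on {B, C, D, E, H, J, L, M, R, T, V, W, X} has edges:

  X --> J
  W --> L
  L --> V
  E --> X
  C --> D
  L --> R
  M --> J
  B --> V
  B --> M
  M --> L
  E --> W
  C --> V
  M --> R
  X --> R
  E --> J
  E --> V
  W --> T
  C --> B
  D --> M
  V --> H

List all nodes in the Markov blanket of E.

{B, C, J, L, M, V, W, X}

Parents of E: none.
E's children: J, V, W, X.
Co-parents of E (other parents of its children):
  W: —
  X: —
  J: M, X
  V: B, C, L
Union: {} ∪ {J, V, W, X} ∪ {B, C, L, M, X} = {B, C, J, L, M, V, W, X}.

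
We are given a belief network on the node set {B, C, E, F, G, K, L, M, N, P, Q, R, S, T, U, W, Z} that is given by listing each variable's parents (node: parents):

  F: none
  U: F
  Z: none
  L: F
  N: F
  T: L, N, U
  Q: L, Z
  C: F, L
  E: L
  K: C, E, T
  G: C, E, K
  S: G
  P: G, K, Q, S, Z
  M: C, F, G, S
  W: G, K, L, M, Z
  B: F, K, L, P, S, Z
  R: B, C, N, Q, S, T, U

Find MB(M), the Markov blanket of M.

A node's Markov blanket = Pa ∪ Ch ∪ (parents of Ch other than the node itself).
Parents of M: C, F, G, S.
Children of M: W.
Parents of each child, excluding M:
  parents(W) \ {M} = {G, K, L, Z}.
So the Markov blanket of M is {C, F, G, K, L, S, W, Z}.

{C, F, G, K, L, S, W, Z}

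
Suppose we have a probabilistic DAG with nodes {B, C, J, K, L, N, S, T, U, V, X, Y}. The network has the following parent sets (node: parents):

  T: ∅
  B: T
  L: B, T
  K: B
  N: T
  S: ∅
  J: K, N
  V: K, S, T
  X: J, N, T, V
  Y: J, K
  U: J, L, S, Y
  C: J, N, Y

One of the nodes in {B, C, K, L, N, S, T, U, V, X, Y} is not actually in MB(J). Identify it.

B

A node's Markov blanket = Pa ∪ Ch ∪ (parents of Ch other than the node itself).
J's children: C, U, X, Y.
Pa(J) = {K, N}.
For each child, the remaining parents (spouses of J):
  X: N, T, V
  Y: K
  U: L, S, Y
  C: N, Y
MB(J) = {C, K, L, N, S, T, U, V, X, Y}.
B is neither a parent, child, nor co-parent of J, so it does not belong.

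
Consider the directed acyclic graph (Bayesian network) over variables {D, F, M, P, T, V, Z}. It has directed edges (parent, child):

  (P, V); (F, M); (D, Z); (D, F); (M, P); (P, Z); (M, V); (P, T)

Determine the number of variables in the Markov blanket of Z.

Parents of Z: D, P.
Z's children: none.
Z has no children, so there are no co-parents.
MB(Z) = {D, P}, which has 2 nodes.

2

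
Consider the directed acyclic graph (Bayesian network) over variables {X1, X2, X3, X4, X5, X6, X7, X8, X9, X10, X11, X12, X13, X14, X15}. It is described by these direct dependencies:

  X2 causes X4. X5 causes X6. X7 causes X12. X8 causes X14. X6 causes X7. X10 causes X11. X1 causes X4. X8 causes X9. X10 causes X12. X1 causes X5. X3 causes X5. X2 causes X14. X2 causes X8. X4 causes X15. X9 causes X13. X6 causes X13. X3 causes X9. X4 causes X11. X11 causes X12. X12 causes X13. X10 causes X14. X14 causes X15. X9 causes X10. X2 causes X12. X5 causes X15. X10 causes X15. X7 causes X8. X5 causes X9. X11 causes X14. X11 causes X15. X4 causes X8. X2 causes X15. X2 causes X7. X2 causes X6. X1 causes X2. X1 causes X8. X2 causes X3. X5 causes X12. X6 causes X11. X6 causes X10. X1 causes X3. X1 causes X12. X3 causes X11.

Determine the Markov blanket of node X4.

{X1, X2, X3, X5, X6, X7, X8, X10, X11, X14, X15}

The Markov blanket of a node is its parents, its children, and the other parents of its children.
X4 has parents X1, X2.
X4's children: X8, X11, X15.
For each child, the remaining parents (spouses of X4):
  X8 also has parents X1, X2, X7.
  parents(X11) \ {X4} = {X3, X6, X10}.
  X15 also has parents X2, X5, X10, X11, X14.
Taking the union gives {X1, X2, X3, X5, X6, X7, X8, X10, X11, X14, X15}.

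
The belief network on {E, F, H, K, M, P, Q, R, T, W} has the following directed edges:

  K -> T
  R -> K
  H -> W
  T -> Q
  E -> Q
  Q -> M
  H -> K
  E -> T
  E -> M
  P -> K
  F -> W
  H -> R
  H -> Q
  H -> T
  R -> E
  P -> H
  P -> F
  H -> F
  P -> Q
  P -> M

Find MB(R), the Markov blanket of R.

{E, H, K, P}

R's parents: H.
R has children E, K.
Other parents of R's children:
  E: no additional parents.
  parents(K) \ {R} = {H, P}.
Union: {H} ∪ {E, K} ∪ {H, P} = {E, H, K, P}.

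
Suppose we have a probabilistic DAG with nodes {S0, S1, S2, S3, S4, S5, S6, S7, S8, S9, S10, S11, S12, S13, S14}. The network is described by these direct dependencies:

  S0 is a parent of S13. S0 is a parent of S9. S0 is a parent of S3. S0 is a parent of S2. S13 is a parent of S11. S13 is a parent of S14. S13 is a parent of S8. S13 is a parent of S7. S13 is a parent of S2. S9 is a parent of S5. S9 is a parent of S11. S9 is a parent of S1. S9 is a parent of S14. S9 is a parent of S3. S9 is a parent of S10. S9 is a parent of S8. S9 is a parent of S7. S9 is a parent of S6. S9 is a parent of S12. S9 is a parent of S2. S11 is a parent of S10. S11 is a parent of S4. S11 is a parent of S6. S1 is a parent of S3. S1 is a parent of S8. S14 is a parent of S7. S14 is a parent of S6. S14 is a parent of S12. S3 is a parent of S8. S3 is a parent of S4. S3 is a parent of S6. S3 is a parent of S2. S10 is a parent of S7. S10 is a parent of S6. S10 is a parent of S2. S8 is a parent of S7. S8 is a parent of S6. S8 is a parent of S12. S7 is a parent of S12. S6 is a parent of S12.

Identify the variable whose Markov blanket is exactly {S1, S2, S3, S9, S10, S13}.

The target node must have every member of {S1, S2, S3, S9, S10, S13} as a parent, child, or co-parent, and no others.
Parents of S0: none; children: S2, S3, S9, S13; co-parents: S1, S3, S9, S10, S13.
These exactly cover the given set, so the node is S0.

S0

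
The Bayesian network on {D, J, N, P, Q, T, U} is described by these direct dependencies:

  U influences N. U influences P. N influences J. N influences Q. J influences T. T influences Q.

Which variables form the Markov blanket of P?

A node's Markov blanket = Pa ∪ Ch ∪ (parents of Ch other than the node itself).
Parents of P: U.
P has no children.
With no children, P has no spouses; the co-parent set is empty.
Taking the union gives {U}.

{U}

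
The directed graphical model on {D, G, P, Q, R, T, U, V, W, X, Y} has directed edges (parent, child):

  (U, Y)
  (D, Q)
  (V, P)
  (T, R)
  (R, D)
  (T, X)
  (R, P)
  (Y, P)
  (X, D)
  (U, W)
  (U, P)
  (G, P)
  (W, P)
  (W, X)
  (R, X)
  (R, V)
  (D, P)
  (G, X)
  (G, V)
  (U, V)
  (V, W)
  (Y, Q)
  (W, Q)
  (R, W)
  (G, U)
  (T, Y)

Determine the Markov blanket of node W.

Recall MB(v) = parents ∪ children ∪ spouses, where spouses are the other parents of v's children.
W has parents R, U, V.
Children of W: P, Q, X.
For each child, the remaining parents (spouses of W):
  X: G, R, T
  P: D, G, R, U, V, Y
  Q: D, Y
MB(W) = {D, G, P, Q, R, T, U, V, X, Y}.

{D, G, P, Q, R, T, U, V, X, Y}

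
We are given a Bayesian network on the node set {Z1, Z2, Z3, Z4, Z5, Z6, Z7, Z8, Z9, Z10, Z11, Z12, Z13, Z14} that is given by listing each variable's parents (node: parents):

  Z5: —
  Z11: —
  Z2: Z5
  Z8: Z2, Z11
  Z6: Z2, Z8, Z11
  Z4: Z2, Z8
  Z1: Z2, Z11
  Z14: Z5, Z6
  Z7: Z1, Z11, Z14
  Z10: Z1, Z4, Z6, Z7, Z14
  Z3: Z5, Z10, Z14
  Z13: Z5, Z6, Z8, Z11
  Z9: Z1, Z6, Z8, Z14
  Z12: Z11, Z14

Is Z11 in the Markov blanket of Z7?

Z11 is a parent of Z7.
So Z11 ∈ MB(Z7).

Yes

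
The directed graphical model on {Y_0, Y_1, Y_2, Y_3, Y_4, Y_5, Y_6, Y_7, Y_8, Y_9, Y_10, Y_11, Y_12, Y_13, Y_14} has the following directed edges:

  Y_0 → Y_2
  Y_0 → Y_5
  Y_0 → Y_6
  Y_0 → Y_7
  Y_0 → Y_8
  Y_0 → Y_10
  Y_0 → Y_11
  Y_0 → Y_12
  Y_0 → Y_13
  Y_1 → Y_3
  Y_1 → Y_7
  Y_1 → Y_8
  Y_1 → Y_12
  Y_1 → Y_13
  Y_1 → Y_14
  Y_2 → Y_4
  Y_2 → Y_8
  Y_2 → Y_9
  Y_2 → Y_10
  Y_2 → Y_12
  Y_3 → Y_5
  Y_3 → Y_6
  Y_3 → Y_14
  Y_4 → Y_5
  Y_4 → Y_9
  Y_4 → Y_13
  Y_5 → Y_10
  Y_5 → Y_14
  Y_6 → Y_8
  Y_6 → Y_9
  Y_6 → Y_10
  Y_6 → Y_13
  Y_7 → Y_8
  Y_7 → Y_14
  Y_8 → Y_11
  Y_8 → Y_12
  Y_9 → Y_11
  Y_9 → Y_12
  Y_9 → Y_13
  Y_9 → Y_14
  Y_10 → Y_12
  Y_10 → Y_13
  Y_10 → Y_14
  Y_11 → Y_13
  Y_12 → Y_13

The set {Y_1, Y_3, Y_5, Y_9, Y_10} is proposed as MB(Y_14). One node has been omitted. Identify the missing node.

The Markov blanket of a node is its parents, its children, and the other parents of its children.
Y_14 has parents Y_1, Y_3, Y_5, Y_7, Y_9, Y_10.
Ch(Y_14) = {}.
Y_14 has no children, so there are no co-parents.
MB(Y_14) = {Y_1, Y_3, Y_5, Y_7, Y_9, Y_10}.
Comparing with the claimed set, Y_7 is missing.

Y_7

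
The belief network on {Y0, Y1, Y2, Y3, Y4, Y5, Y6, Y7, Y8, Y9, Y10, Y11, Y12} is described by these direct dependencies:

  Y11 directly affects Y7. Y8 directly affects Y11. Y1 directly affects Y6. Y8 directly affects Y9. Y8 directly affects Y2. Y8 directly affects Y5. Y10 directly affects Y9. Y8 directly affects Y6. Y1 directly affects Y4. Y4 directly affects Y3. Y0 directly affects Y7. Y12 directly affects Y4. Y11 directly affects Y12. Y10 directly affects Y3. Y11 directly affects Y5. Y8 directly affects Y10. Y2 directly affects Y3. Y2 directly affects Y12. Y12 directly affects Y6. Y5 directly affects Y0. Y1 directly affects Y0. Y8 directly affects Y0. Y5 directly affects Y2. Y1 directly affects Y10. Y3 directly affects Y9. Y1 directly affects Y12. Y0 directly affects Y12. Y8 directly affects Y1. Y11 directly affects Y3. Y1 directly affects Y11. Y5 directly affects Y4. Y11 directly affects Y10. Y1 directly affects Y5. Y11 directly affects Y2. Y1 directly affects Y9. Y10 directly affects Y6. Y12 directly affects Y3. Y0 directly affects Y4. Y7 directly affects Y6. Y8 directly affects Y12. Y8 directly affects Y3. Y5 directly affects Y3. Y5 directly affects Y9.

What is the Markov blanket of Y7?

Recall MB(v) = parents ∪ children ∪ spouses, where spouses are the other parents of v's children.
Pa(Y7) = {Y0, Y11}.
Y7 has child Y6.
Other parents of Y7's children:
  Y6: Y1, Y8, Y10, Y12
So the Markov blanket of Y7 is {Y0, Y1, Y6, Y8, Y10, Y11, Y12}.

{Y0, Y1, Y6, Y8, Y10, Y11, Y12}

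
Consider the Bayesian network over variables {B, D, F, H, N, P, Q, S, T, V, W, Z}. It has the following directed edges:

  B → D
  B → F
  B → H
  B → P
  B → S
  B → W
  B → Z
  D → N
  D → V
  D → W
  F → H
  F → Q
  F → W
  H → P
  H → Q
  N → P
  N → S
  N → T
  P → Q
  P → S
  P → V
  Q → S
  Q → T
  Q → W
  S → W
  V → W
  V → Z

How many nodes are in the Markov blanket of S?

8

Pa(S) = {B, N, P, Q}.
Ch(S) = {W}.
Parents of each child, excluding S:
  W: B, D, F, Q, V
MB(S) = {B, D, F, N, P, Q, V, W}, which has 8 nodes.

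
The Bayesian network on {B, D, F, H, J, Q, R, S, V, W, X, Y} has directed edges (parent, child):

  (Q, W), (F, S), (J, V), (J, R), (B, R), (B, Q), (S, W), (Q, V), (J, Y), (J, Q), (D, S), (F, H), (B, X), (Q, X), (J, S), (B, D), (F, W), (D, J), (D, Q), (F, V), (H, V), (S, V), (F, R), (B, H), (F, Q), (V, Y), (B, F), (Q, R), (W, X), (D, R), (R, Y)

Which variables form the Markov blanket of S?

Pa(S) = {D, F, J}.
Children of S: V, W.
For each child, the remaining parents (spouses of S):
  parents(V) \ {S} = {F, H, J, Q}.
  W also has parents F, Q.
So the Markov blanket of S is {D, F, H, J, Q, V, W}.

{D, F, H, J, Q, V, W}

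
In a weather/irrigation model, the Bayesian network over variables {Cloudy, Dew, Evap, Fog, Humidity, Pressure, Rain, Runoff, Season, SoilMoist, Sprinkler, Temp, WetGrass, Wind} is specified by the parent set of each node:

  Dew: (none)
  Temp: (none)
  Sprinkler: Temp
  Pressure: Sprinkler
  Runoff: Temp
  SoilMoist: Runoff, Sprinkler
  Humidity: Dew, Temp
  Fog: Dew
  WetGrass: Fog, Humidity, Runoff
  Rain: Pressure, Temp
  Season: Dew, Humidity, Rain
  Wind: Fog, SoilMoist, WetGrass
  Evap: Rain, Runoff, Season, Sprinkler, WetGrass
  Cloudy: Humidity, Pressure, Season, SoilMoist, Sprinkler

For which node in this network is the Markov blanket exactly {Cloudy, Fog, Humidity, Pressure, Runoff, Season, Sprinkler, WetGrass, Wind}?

SoilMoist

The target node must have every member of {Cloudy, Fog, Humidity, Pressure, Runoff, Season, Sprinkler, WetGrass, Wind} as a parent, child, or co-parent, and no others.
Parents of SoilMoist: Runoff, Sprinkler; children: Cloudy, Wind; co-parents: Fog, Humidity, Pressure, Season, Sprinkler, WetGrass.
These exactly cover the given set, so the node is SoilMoist.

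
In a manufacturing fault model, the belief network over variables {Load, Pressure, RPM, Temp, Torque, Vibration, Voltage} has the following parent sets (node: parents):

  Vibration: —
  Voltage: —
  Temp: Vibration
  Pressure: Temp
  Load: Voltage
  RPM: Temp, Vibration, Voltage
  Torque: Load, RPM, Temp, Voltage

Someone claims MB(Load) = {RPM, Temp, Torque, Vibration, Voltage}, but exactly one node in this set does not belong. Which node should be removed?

Vibration

Recall MB(v) = parents ∪ children ∪ spouses, where spouses are the other parents of v's children.
Load's children: Torque.
Load's parents: Voltage.
Other parents of Load's children:
  Torque: RPM, Temp, Voltage
MB(Load) = {RPM, Temp, Torque, Voltage}.
Vibration is neither a parent, child, nor co-parent of Load, so it does not belong.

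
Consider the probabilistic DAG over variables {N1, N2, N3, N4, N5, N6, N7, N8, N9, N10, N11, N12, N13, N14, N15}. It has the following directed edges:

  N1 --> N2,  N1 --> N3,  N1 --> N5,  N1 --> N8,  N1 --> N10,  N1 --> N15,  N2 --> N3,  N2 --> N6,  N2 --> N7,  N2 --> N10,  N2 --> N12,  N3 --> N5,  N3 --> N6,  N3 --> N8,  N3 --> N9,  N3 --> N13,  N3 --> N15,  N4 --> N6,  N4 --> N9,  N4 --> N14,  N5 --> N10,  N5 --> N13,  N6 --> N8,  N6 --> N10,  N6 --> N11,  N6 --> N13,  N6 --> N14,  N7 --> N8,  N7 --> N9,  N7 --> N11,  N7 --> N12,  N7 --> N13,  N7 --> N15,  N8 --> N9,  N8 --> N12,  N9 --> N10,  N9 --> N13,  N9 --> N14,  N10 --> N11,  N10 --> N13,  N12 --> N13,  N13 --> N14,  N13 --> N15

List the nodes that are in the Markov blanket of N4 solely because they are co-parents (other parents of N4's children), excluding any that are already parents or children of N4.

Children of N4: N6, N9, N14.
  N6: N2, N3
  N9: N3, N7, N8
  N14: N6, N9, N13
Excluding nodes already adjacent to N4 (N6, N9, N14), the co-parent-only contribution is {N2, N3, N7, N8, N13}.

{N2, N3, N7, N8, N13}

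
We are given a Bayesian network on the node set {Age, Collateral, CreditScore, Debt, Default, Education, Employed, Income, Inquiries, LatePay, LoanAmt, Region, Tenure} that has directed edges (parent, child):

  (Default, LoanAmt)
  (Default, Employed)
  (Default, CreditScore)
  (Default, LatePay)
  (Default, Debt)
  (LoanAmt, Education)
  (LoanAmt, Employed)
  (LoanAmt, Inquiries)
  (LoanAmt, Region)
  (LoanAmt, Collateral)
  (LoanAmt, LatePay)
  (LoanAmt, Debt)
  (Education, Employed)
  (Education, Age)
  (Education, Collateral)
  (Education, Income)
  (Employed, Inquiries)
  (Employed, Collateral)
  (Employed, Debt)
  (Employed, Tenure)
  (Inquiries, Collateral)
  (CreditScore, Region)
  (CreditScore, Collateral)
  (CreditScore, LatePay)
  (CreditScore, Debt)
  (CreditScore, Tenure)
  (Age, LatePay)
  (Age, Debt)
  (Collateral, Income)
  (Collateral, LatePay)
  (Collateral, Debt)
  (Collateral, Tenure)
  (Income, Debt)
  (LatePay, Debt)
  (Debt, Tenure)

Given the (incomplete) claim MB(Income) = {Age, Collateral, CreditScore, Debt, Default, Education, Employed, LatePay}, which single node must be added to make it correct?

By definition, MB(Income) is built from Income's parents, Income's children, and the co-parents of Income.
Pa(Income) = {Collateral, Education}.
Income has child Debt.
Parents of each child, excluding Income:
  Debt also has parents Age, Collateral, CreditScore, Default, Employed, LatePay, LoanAmt.
MB(Income) = {Age, Collateral, CreditScore, Debt, Default, Education, Employed, LatePay, LoanAmt}.
Comparing with the claimed set, LoanAmt is missing.

LoanAmt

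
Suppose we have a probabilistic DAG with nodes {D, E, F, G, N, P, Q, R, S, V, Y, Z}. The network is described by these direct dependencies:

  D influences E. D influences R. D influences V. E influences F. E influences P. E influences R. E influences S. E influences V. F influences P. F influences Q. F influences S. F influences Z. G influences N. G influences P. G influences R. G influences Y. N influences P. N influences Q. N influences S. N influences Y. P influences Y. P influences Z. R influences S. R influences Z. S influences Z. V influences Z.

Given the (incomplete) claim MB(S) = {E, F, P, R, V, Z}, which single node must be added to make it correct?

Pa(S) = {E, F, N, R}.
S's children: Z.
Co-parents of S (other parents of its children):
  parents(Z) \ {S} = {F, P, R, V}.
MB(S) = {E, F, N, P, R, V, Z}.
Comparing with the claimed set, N is missing.

N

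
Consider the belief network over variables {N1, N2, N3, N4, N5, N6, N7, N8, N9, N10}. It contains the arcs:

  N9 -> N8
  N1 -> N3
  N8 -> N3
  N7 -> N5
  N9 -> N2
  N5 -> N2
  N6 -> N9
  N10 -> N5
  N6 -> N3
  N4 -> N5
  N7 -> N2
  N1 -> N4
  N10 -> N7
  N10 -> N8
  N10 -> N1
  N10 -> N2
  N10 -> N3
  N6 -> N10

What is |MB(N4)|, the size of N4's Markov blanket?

4

Children of N4: N5.
Parents of N4: N1.
Parents of each child, excluding N4:
  N5: N7, N10
MB(N4) = {N1, N5, N7, N10}, which has 4 nodes.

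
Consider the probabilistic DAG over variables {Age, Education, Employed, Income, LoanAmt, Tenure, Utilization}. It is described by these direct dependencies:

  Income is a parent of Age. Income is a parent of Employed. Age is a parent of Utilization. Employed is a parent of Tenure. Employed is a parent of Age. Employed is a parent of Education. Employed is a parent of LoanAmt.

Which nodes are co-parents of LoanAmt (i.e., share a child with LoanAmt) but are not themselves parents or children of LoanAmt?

{}

LoanAmt has no children, so it has no co-parents. The set is empty.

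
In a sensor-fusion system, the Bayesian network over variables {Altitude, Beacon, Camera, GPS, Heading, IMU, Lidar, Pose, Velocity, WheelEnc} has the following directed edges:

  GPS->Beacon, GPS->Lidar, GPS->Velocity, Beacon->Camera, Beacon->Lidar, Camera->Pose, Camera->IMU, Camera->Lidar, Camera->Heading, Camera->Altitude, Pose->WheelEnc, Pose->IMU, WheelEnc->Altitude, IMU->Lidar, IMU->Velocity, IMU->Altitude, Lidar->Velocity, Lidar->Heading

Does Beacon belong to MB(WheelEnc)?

Ch(WheelEnc) = {Altitude}.
Pa(WheelEnc) = {Pose}.
Other parents of WheelEnc's children:
  Altitude: Camera, IMU
MB(WheelEnc) = {Altitude, Camera, IMU, Pose}; Beacon is not in this set.

No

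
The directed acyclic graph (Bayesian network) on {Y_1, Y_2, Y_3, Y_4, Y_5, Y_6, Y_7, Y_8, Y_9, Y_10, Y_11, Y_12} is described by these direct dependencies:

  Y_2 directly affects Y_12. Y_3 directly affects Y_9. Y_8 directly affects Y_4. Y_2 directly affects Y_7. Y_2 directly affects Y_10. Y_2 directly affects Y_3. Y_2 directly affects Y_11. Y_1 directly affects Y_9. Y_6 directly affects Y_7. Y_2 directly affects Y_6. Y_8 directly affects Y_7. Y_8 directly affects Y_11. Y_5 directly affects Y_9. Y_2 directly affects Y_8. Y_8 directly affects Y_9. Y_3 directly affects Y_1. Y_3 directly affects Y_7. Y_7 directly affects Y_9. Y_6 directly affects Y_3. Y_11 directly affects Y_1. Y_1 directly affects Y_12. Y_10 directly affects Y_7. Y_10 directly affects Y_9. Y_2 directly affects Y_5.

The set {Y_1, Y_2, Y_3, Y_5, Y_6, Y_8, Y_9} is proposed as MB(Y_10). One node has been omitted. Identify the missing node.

By definition, MB(Y_10) is built from Y_10's parents, Y_10's children, and the co-parents of Y_10.
Y_10's parents: Y_2.
Y_10 has children Y_7, Y_9.
For each child, the remaining parents (spouses of Y_10):
  Y_7: Y_2, Y_3, Y_6, Y_8
  Y_9: Y_1, Y_3, Y_5, Y_7, Y_8
MB(Y_10) = {Y_1, Y_2, Y_3, Y_5, Y_6, Y_7, Y_8, Y_9}.
Comparing with the claimed set, Y_7 is missing.

Y_7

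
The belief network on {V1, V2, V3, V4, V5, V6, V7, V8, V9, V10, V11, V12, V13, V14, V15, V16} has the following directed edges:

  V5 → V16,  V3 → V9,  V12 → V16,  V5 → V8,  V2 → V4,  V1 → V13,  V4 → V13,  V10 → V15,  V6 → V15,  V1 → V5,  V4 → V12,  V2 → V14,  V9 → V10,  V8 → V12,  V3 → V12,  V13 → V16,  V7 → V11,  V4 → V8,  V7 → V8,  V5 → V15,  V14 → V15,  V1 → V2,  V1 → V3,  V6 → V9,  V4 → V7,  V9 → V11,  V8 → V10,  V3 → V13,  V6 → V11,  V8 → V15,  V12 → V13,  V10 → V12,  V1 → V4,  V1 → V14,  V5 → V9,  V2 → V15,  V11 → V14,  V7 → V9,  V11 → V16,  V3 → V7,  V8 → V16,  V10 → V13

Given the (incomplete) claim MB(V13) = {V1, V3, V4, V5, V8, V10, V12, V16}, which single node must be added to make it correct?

The Markov blanket of a node is its parents, its children, and the other parents of its children.
V13 has child V16.
V13 has parents V1, V3, V4, V10, V12.
For each child, the remaining parents (spouses of V13):
  V16: V5, V8, V11, V12
MB(V13) = {V1, V3, V4, V5, V8, V10, V11, V12, V16}.
Comparing with the claimed set, V11 is missing.

V11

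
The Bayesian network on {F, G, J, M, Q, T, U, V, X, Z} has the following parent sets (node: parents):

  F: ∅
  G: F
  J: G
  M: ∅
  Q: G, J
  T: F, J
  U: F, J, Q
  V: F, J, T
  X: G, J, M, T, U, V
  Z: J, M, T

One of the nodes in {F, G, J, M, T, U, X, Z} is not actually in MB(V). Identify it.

Pa(V) = {F, J, T}.
Ch(V) = {X}.
Parents of each child, excluding V:
  X: G, J, M, T, U
MB(V) = {F, G, J, M, T, U, X}.
Z is neither a parent, child, nor co-parent of V, so it does not belong.

Z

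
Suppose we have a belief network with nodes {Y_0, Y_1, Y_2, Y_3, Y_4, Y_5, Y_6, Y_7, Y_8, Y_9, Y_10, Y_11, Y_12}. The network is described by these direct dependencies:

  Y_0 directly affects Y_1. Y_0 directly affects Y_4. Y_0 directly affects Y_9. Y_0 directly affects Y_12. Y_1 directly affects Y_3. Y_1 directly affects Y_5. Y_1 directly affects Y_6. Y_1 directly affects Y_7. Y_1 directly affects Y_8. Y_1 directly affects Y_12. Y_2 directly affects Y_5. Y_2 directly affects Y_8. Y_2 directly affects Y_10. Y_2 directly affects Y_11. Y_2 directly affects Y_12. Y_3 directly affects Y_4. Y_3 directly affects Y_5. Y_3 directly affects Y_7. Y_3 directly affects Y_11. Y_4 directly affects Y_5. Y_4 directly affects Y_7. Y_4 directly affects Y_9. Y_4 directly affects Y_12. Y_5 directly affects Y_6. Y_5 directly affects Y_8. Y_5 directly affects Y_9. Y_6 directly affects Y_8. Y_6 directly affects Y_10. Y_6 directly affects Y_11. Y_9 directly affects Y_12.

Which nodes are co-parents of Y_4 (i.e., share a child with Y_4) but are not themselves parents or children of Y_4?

{Y_1, Y_2}

Children of Y_4: Y_5, Y_7, Y_9, Y_12.
  Y_5 also has parents Y_1, Y_2, Y_3.
  Y_7 also has parents Y_1, Y_3.
  Y_9 also has parents Y_0, Y_5.
  Y_12 also has parents Y_0, Y_1, Y_2, Y_9.
Excluding nodes already adjacent to Y_4 (Y_0, Y_3, Y_5, Y_7, Y_9, Y_12), the co-parent-only contribution is {Y_1, Y_2}.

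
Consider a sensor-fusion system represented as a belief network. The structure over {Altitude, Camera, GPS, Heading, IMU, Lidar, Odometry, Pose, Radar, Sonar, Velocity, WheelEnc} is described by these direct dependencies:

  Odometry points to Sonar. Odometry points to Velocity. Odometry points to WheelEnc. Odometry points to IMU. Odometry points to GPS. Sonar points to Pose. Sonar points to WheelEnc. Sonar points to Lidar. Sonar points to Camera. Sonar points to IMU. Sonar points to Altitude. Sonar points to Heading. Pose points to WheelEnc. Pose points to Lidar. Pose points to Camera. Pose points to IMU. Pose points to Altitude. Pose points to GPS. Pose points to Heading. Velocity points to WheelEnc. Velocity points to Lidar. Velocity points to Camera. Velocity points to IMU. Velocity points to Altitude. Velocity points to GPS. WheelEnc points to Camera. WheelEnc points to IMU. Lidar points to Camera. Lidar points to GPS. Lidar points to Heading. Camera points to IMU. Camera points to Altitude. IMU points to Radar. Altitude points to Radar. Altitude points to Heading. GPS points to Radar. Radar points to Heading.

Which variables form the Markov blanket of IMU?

A node's Markov blanket = Pa ∪ Ch ∪ (parents of Ch other than the node itself).
IMU's parents: Camera, Odometry, Pose, Sonar, Velocity, WheelEnc.
IMU's children: Radar.
Other parents of IMU's children:
  Radar: Altitude, GPS
MB(IMU) = {Altitude, Camera, GPS, Odometry, Pose, Radar, Sonar, Velocity, WheelEnc}.

{Altitude, Camera, GPS, Odometry, Pose, Radar, Sonar, Velocity, WheelEnc}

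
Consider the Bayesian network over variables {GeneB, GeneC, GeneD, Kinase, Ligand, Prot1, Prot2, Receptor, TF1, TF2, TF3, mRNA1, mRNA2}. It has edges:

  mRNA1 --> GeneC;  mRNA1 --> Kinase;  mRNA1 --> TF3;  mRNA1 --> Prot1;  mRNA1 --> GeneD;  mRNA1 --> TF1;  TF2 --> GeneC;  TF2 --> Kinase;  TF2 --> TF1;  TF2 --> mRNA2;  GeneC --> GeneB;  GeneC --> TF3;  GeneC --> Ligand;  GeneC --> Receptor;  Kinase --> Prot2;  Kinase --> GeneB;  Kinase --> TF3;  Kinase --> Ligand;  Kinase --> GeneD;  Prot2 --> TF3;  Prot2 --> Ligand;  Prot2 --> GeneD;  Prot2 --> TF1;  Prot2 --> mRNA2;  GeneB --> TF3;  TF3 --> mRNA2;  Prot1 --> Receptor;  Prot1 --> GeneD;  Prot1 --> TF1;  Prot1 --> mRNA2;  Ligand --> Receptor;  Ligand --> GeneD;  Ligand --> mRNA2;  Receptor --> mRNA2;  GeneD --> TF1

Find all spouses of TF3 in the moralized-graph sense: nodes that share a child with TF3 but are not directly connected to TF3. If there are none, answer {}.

{Ligand, Prot1, Receptor, TF2}

Children of TF3: mRNA2.
  parents(mRNA2) \ {TF3} = {Ligand, Prot1, Prot2, Receptor, TF2}.
Excluding nodes already adjacent to TF3 (GeneB, GeneC, Kinase, Prot2, mRNA1, mRNA2), the co-parent-only contribution is {Ligand, Prot1, Receptor, TF2}.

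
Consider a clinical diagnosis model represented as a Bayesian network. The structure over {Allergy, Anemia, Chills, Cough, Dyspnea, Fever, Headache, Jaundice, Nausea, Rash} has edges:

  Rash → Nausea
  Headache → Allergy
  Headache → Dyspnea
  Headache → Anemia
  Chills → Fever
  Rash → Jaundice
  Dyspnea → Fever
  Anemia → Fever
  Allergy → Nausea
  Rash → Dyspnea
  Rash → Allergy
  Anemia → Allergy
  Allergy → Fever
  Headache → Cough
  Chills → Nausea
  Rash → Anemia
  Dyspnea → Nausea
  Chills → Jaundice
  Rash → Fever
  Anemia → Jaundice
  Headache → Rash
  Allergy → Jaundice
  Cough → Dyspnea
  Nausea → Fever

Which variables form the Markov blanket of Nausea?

{Allergy, Anemia, Chills, Dyspnea, Fever, Rash}

A node's Markov blanket = Pa ∪ Ch ∪ (parents of Ch other than the node itself).
Nausea's children: Fever.
Pa(Nausea) = {Allergy, Chills, Dyspnea, Rash}.
Other parents of Nausea's children:
  Fever: Allergy, Anemia, Chills, Dyspnea, Rash
Taking the union gives {Allergy, Anemia, Chills, Dyspnea, Fever, Rash}.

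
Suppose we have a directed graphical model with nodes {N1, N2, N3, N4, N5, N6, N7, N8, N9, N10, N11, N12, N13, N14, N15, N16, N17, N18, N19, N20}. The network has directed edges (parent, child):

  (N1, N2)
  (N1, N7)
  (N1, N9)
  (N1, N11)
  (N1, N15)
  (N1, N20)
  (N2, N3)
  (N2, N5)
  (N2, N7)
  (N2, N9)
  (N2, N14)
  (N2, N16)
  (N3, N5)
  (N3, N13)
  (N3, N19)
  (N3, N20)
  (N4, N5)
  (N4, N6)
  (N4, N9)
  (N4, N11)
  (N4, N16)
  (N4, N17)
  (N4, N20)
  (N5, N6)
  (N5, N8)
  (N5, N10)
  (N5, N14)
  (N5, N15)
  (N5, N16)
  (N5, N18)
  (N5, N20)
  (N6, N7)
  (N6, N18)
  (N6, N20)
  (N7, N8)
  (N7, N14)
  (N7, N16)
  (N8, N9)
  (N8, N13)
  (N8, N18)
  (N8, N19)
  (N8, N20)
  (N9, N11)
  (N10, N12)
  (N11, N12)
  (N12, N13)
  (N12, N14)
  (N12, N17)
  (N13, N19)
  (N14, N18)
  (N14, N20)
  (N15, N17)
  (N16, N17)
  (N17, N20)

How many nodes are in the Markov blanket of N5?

15

N5 has parents N2, N3, N4.
N5's children: N6, N8, N10, N14, N15, N16, N18, N20.
Co-parents of N5 (other parents of its children):
  N6's other parent is N4.
  parents(N8) \ {N5} = {N7}.
  N10 has no other parent.
  parents(N14) \ {N5} = {N2, N7, N12}.
  parents(N15) \ {N5} = {N1}.
  N16 also has parents N2, N4, N7.
  N18's other parents are N6, N8, N14.
  N20's other parents are N1, N3, N4, N6, N8, N14, N17.
MB(N5) = {N1, N2, N3, N4, N6, N7, N8, N10, N12, N14, N15, N16, N17, N18, N20}, which has 15 nodes.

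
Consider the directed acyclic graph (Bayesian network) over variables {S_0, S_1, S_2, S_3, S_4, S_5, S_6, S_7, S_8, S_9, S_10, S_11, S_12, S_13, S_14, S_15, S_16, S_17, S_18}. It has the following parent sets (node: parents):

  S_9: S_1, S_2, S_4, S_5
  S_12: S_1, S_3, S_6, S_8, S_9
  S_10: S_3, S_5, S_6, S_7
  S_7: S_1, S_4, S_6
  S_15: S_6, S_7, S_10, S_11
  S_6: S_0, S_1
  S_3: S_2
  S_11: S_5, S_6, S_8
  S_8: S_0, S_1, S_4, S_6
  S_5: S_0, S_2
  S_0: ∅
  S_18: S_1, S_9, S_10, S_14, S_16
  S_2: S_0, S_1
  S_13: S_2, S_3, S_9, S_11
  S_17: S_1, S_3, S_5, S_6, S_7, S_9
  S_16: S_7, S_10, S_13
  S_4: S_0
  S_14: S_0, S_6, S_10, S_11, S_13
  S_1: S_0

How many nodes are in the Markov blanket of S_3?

12

Recall MB(v) = parents ∪ children ∪ spouses, where spouses are the other parents of v's children.
S_3 has parent S_2.
S_3 has children S_10, S_12, S_13, S_17.
Parents of each child, excluding S_3:
  S_10 also has parents S_5, S_6, S_7.
  S_12's other parents are S_1, S_6, S_8, S_9.
  parents(S_13) \ {S_3} = {S_2, S_9, S_11}.
  S_17's other parents are S_1, S_5, S_6, S_7, S_9.
MB(S_3) = {S_1, S_2, S_5, S_6, S_7, S_8, S_9, S_10, S_11, S_12, S_13, S_17}, which has 12 nodes.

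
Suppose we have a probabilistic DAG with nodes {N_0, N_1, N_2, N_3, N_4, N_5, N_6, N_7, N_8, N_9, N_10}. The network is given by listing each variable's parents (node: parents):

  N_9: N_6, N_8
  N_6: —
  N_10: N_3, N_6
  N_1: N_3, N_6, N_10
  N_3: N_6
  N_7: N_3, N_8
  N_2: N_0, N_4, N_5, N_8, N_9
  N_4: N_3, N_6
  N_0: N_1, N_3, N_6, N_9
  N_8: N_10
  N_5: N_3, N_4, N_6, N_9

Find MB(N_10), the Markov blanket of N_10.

Parents of N_10: N_3, N_6.
N_10 has children N_1, N_8.
Co-parents of N_10 (other parents of its children):
  N_8: no additional parents.
  parents(N_1) \ {N_10} = {N_3, N_6}.
Taking the union gives {N_1, N_3, N_6, N_8}.

{N_1, N_3, N_6, N_8}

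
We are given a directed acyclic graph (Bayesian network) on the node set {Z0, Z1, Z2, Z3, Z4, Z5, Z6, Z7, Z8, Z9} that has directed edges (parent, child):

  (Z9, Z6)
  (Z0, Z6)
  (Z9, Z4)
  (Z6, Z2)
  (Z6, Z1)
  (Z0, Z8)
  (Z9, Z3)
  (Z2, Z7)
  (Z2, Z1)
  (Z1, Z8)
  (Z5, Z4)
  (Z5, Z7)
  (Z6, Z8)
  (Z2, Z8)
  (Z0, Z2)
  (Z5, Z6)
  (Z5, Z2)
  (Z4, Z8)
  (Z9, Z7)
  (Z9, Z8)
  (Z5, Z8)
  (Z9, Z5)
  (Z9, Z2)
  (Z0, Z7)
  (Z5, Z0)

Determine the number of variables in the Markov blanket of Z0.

Recall MB(v) = parents ∪ children ∪ spouses, where spouses are the other parents of v's children.
Children of Z0: Z2, Z6, Z7, Z8.
Z0's parents: Z5.
Co-parents of Z0 (other parents of its children):
  Z6: Z5, Z9
  Z2: Z5, Z6, Z9
  Z8: Z1, Z2, Z4, Z5, Z6, Z9
  Z7: Z2, Z5, Z9
MB(Z0) = {Z1, Z2, Z4, Z5, Z6, Z7, Z8, Z9}, which has 8 nodes.

8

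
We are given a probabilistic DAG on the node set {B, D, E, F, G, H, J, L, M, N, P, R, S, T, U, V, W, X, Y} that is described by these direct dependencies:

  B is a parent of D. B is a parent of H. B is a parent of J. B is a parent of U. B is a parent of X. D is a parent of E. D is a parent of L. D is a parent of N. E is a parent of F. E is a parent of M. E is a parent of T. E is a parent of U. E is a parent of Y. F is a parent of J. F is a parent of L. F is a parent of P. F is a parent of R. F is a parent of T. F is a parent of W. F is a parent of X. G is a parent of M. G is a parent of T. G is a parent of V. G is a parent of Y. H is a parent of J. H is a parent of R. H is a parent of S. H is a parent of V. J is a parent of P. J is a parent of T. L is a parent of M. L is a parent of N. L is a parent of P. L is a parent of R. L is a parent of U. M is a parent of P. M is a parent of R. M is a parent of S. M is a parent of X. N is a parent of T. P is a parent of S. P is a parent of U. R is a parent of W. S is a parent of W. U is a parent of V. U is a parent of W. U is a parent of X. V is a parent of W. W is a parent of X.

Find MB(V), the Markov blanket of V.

{F, G, H, R, S, U, W}

Recall MB(v) = parents ∪ children ∪ spouses, where spouses are the other parents of v's children.
V has parents G, H, U.
V's children: W.
Parents of each child, excluding V:
  parents(W) \ {V} = {F, R, S, U}.
Union: {G, H, U} ∪ {W} ∪ {F, R, S, U} = {F, G, H, R, S, U, W}.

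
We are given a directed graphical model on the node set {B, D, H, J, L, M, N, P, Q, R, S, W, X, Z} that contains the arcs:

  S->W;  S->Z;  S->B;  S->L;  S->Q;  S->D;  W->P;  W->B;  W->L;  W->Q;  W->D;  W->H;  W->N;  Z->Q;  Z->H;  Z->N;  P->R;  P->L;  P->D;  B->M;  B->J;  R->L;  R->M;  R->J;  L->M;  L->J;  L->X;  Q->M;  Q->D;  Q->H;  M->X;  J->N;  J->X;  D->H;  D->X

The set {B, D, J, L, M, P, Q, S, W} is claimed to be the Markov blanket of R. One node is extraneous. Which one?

Recall MB(v) = parents ∪ children ∪ spouses, where spouses are the other parents of v's children.
Pa(R) = {P}.
R has children J, L, M.
Co-parents of R (other parents of its children):
  L: P, S, W
  M: B, L, Q
  J: B, L
MB(R) = {B, J, L, M, P, Q, S, W}.
D is neither a parent, child, nor co-parent of R, so it does not belong.

D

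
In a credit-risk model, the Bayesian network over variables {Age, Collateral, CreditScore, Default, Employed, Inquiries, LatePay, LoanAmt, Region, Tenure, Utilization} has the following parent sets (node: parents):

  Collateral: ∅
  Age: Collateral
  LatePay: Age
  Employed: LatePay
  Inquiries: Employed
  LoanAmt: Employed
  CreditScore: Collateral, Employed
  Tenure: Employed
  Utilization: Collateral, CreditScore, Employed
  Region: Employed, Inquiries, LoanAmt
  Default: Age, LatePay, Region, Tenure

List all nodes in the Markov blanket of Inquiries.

A node's Markov blanket = Pa ∪ Ch ∪ (parents of Ch other than the node itself).
Children of Inquiries: Region.
Parents of Inquiries: Employed.
Other parents of Inquiries's children:
  Region: Employed, LoanAmt
Taking the union gives {Employed, LoanAmt, Region}.

{Employed, LoanAmt, Region}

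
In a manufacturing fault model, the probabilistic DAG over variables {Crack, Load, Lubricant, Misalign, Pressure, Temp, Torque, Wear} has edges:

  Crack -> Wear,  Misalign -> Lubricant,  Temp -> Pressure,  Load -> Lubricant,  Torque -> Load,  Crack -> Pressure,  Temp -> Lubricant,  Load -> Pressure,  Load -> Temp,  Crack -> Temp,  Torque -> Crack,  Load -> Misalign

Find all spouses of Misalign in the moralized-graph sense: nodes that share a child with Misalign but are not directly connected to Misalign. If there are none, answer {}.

{Temp}

Children of Misalign: Lubricant.
  Lubricant: Load, Temp
Excluding nodes already adjacent to Misalign (Load, Lubricant), the co-parent-only contribution is {Temp}.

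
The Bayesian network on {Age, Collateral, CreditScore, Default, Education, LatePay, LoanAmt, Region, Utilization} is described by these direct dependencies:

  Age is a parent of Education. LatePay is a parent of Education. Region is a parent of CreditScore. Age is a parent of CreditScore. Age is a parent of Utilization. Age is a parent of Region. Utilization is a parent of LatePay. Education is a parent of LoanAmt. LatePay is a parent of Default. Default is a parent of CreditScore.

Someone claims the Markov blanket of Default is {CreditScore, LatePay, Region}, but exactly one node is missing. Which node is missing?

Pa(Default) = {LatePay}.
Children of Default: CreditScore.
Co-parents of Default (other parents of its children):
  CreditScore also has parents Age, Region.
MB(Default) = {Age, CreditScore, LatePay, Region}.
Comparing with the claimed set, Age is missing.

Age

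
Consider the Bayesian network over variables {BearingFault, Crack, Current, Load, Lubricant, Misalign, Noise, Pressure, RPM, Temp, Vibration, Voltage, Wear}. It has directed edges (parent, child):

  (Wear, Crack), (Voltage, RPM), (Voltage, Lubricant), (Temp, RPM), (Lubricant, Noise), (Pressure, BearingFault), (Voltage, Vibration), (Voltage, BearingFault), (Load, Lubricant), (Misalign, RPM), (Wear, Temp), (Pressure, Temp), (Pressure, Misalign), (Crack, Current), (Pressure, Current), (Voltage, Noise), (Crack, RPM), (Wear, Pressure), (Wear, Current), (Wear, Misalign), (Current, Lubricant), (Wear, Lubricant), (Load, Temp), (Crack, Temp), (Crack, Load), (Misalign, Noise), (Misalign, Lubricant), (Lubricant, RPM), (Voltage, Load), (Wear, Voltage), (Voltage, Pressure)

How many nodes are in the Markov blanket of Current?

By definition, MB(Current) is built from Current's parents, Current's children, and the co-parents of Current.
Pa(Current) = {Crack, Pressure, Wear}.
Ch(Current) = {Lubricant}.
Co-parents of Current (other parents of its children):
  Lubricant's other parents are Load, Misalign, Voltage, Wear.
MB(Current) = {Crack, Load, Lubricant, Misalign, Pressure, Voltage, Wear}, which has 7 nodes.

7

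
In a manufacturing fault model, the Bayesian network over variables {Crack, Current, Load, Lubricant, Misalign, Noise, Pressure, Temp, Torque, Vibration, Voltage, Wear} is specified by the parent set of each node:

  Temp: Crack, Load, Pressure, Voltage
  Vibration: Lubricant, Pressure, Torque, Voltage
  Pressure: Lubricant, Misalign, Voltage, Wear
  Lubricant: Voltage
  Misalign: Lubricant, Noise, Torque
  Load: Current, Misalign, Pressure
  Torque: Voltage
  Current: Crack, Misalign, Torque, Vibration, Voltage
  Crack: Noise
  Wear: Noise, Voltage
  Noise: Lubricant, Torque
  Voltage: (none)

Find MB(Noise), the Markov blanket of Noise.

Noise's parents: Lubricant, Torque.
Ch(Noise) = {Crack, Misalign, Wear}.
Co-parents of Noise (other parents of its children):
  Wear also has parent Voltage.
  Misalign's other parents are Lubricant, Torque.
  Crack has no other parent.
Union: {Lubricant, Torque} ∪ {Crack, Misalign, Wear} ∪ {Lubricant, Torque, Voltage} = {Crack, Lubricant, Misalign, Torque, Voltage, Wear}.

{Crack, Lubricant, Misalign, Torque, Voltage, Wear}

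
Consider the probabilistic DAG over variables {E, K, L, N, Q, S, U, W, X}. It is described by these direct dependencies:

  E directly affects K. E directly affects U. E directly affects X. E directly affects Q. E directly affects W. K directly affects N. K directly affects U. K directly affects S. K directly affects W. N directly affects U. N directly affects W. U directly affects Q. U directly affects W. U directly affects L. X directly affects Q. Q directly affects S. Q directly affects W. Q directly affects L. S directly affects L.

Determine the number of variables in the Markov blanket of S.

4

The Markov blanket of a node is its parents, its children, and the other parents of its children.
S's children: L.
S's parents: K, Q.
For each child, the remaining parents (spouses of S):
  L also has parents Q, U.
MB(S) = {K, L, Q, U}, which has 4 nodes.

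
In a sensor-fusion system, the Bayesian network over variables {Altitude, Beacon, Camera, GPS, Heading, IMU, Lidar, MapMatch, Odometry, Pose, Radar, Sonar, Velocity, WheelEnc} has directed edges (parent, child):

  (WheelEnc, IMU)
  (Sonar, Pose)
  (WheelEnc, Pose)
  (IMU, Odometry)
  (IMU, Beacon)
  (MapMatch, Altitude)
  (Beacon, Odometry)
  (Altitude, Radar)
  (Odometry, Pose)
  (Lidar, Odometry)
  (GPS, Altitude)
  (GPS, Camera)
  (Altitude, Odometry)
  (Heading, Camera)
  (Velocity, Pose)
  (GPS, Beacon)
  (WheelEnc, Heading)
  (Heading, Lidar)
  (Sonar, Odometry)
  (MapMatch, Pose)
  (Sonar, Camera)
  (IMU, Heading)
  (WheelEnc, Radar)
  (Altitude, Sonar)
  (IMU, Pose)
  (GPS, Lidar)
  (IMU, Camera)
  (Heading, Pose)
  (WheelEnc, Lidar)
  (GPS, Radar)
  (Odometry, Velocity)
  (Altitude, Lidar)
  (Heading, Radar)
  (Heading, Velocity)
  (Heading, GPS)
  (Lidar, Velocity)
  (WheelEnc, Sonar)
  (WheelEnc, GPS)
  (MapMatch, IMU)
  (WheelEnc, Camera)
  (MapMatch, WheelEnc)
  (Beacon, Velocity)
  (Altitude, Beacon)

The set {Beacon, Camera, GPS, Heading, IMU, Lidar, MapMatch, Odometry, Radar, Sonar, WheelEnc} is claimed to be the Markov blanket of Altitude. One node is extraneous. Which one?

Children of Altitude: Beacon, Lidar, Odometry, Radar, Sonar.
Altitude's parents: GPS, MapMatch.
For each child, the remaining parents (spouses of Altitude):
  Sonar: WheelEnc
  Beacon: GPS, IMU
  Radar: GPS, Heading, WheelEnc
  Lidar: GPS, Heading, WheelEnc
  Odometry: Beacon, IMU, Lidar, Sonar
MB(Altitude) = {Beacon, GPS, Heading, IMU, Lidar, MapMatch, Odometry, Radar, Sonar, WheelEnc}.
Camera is neither a parent, child, nor co-parent of Altitude, so it does not belong.

Camera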